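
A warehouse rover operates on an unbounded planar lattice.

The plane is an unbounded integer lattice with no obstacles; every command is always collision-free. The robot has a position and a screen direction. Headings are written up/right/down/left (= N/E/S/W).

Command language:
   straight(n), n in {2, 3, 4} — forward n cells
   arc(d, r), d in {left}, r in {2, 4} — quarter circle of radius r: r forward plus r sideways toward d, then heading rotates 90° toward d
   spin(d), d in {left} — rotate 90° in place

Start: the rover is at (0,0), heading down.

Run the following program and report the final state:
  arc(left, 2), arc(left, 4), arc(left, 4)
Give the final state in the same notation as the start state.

start: at (0,0), heading down
step 1 (arc(left, 2)): at (2,-2), heading right
step 2 (arc(left, 4)): at (6,2), heading up
step 3 (arc(left, 4)): at (2,6), heading left

at (2,6), heading left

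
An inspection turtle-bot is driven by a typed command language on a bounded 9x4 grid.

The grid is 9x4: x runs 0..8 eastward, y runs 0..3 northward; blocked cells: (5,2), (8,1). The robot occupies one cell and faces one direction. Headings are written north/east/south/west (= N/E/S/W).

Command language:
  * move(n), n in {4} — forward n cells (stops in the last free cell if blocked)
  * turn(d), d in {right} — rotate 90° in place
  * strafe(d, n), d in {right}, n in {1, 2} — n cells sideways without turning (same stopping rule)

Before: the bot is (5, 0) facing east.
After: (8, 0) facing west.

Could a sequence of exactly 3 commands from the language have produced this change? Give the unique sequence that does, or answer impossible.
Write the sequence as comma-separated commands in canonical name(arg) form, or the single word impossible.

move(4), turn(right), turn(right)

key: cell and facing (now W) both changed — the 3 commands mix motion and turning
begin: (5, 0) facing east
1. move(4) → (8, 0) facing east
2. turn(right) → (8, 0) facing south
3. turn(right) → (8, 0) facing west
all 64 alternatives checked — unique.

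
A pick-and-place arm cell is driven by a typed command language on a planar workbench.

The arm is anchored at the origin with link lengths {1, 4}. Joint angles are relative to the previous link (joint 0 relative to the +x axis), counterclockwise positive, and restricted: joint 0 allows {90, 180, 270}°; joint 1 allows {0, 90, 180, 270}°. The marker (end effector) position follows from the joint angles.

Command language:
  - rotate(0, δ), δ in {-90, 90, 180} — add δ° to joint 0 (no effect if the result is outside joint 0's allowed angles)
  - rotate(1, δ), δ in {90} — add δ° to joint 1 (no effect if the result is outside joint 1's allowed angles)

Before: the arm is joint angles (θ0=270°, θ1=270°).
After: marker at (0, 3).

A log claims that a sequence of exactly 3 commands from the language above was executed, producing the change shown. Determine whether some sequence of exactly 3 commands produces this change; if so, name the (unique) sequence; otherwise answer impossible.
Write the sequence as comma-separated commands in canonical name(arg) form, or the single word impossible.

begin: joint angles (θ0=270°, θ1=270°)
t=1 rotate(1, 90) ⇒ joint angles (θ0=270°, θ1=0°)
t=2 rotate(1, 90) ⇒ joint angles (θ0=270°, θ1=90°)
t=3 rotate(1, 90) ⇒ joint angles (θ0=270°, θ1=180°)
uniquely the one of 64 3-step routes that fits.

rotate(1, 90), rotate(1, 90), rotate(1, 90)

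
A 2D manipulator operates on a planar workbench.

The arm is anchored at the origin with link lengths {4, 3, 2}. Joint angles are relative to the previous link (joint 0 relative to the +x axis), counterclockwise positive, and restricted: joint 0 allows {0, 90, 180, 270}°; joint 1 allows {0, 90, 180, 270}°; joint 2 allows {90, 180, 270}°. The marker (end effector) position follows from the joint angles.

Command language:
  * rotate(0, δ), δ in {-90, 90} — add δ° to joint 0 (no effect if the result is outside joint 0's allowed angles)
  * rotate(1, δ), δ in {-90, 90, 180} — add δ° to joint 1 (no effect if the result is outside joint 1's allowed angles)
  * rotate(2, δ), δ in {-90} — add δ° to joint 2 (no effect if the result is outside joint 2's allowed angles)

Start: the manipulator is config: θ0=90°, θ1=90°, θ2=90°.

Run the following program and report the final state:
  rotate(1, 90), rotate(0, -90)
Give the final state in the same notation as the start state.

initial: config: θ0=90°, θ1=90°, θ2=90°
step 1 (rotate(1, 90)): config: θ0=90°, θ1=180°, θ2=90°
step 2 (rotate(0, -90)): config: θ0=0°, θ1=180°, θ2=90°

config: θ0=0°, θ1=180°, θ2=90°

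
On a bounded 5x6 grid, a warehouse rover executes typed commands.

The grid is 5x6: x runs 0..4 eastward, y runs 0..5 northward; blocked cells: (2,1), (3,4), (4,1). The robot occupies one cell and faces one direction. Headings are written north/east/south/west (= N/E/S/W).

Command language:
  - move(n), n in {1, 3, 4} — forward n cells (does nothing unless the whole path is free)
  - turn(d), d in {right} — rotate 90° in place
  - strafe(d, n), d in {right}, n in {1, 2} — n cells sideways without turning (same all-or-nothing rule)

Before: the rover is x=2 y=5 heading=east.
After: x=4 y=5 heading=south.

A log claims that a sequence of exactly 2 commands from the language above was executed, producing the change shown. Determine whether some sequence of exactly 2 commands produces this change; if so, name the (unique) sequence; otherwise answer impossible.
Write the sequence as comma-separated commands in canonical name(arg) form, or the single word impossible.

impossible

all 36 sequences checked — none match.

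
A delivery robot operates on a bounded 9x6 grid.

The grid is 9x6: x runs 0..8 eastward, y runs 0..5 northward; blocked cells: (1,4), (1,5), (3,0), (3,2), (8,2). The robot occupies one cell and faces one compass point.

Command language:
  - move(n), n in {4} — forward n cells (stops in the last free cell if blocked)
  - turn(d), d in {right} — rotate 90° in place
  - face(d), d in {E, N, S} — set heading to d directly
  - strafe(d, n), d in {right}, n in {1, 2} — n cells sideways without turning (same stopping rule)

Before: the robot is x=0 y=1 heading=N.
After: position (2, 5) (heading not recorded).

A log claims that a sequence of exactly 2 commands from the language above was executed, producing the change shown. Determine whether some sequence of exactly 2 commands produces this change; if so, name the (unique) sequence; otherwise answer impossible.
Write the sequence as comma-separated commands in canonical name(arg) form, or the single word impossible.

key: running move(4) before strafe(right, 2) would end elsewhere — order is forced
initial: x=0 y=1 heading=N
[1] after strafe(right, 2): x=2 y=1 heading=N
[2] after move(4): x=2 y=5 heading=N
all 49 alternatives checked — unique.

strafe(right, 2), move(4)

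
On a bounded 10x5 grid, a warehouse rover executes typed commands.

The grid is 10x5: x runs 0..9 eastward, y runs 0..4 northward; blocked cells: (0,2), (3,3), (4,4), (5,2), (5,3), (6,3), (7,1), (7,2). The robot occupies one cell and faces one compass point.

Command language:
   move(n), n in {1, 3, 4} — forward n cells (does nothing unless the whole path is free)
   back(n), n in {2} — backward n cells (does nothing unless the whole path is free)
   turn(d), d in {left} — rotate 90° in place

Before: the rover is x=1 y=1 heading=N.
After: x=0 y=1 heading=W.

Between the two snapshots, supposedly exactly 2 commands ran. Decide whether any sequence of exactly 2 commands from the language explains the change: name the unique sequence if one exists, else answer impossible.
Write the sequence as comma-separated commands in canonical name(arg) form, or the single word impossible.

key: position moved to (0,1) AND the heading swung to W — translation plus rotation needed
start: x=1 y=1 heading=N
step 1 (turn(left)): x=1 y=1 heading=W
step 2 (move(1)): x=0 y=1 heading=W
no rival 2-sequence matches.

turn(left), move(1)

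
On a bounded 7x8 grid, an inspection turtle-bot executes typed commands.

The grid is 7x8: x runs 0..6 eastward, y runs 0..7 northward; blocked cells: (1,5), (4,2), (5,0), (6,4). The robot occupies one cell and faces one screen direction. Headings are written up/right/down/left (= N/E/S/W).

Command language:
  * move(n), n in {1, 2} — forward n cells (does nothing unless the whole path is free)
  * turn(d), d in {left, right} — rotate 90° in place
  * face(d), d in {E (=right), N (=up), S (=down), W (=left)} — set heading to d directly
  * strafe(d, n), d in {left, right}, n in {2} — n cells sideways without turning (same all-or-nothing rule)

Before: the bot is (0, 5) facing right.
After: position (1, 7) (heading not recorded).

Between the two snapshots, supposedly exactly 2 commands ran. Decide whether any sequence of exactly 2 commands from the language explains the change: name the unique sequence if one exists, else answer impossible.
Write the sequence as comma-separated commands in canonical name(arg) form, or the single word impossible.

strafe(left, 2), move(1)

key: order matters: swapping strafe(left, 2) and move(1) lands elsewhere
start: (0, 5) facing right
step 1 (strafe(left, 2)): (0, 7) facing right
step 2 (move(1)): (1, 7) facing right
no other 2-command option fits: unique.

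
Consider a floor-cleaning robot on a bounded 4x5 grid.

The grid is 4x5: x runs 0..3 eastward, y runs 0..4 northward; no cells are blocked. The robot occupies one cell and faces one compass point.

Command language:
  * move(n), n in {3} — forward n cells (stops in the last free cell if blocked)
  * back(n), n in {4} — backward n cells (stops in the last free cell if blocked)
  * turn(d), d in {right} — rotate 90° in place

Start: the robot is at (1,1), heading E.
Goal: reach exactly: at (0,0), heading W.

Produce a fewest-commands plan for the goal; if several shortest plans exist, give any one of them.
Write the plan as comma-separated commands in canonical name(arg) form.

start: at (1,1), heading E
1. turn(right) → at (1,1), heading S
2. move(3) → at (1,0), heading S
3. turn(right) → at (1,0), heading W
4. move(3) → at (0,0), heading W
no 3-step plan works, so 4 is optimal.

turn(right), move(3), turn(right), move(3)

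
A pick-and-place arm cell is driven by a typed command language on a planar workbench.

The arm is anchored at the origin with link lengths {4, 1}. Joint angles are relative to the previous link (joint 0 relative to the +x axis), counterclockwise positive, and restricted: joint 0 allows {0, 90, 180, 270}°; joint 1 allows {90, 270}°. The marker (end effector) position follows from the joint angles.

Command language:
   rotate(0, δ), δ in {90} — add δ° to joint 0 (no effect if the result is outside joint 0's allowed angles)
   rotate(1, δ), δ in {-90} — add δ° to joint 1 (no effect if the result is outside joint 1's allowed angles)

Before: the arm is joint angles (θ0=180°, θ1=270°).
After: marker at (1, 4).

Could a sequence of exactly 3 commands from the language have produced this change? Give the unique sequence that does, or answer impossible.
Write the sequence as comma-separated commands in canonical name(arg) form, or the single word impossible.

rotate(0, 90), rotate(0, 90), rotate(0, 90)

t0: joint angles (θ0=180°, θ1=270°)
step 1 (rotate(0, 90)): joint angles (θ0=270°, θ1=270°)
step 2 (rotate(0, 90)): joint angles (θ0=0°, θ1=270°)
step 3 (rotate(0, 90)): joint angles (θ0=90°, θ1=270°)
no other 3-command option fits: unique.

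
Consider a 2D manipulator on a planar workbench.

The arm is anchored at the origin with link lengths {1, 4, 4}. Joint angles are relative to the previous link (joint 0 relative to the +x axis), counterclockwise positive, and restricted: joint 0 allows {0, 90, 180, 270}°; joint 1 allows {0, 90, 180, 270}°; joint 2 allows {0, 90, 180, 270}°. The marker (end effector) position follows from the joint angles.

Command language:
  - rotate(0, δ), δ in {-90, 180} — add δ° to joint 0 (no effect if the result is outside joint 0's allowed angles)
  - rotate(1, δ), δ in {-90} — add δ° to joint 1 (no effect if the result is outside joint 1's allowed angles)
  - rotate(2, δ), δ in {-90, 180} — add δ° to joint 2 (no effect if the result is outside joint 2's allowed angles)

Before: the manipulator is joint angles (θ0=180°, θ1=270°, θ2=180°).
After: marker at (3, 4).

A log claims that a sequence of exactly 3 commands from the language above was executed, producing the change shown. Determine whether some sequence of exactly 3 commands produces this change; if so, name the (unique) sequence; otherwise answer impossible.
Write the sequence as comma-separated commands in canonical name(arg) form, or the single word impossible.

rotate(2, -90), rotate(2, -90), rotate(2, -90)

initial: joint angles (θ0=180°, θ1=270°, θ2=180°)
[1] after rotate(2, -90): joint angles (θ0=180°, θ1=270°, θ2=90°)
[2] after rotate(2, -90): joint angles (θ0=180°, θ1=270°, θ2=0°)
[3] after rotate(2, -90): joint angles (θ0=180°, θ1=270°, θ2=270°)
no rival 3-sequence matches.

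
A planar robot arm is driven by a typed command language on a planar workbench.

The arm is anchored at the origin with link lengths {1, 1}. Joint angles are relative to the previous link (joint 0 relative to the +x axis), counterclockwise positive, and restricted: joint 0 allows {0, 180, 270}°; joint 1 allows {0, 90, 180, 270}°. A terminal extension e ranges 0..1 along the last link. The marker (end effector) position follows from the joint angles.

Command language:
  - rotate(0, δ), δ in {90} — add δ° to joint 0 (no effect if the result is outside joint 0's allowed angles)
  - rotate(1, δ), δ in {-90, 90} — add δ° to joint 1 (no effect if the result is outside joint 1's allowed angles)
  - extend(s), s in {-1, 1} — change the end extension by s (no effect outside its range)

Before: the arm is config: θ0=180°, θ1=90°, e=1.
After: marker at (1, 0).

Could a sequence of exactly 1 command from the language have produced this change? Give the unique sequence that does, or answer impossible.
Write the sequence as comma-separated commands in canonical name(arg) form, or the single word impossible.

rotate(1, 90)

from: config: θ0=180°, θ1=90°, e=1
[1] after rotate(1, 90): config: θ0=180°, θ1=180°, e=1
no rival 1-sequence matches.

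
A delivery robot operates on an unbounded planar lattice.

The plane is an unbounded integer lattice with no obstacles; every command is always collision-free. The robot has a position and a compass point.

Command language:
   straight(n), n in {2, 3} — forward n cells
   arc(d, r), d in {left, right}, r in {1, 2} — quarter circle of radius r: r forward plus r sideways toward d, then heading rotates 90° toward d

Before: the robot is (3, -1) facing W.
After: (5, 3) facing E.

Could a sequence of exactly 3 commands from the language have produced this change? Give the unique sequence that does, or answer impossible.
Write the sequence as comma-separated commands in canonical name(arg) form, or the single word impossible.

arc(right, 2), arc(right, 2), straight(2)

key: cell and facing (now E) both changed — the 3 commands mix motion and turning
t0: (3, -1) facing W
step 1 (arc(right, 2)): (1, 1) facing N
step 2 (arc(right, 2)): (3, 3) facing E
step 3 (straight(2)): (5, 3) facing E
no other 3-command option fits: unique.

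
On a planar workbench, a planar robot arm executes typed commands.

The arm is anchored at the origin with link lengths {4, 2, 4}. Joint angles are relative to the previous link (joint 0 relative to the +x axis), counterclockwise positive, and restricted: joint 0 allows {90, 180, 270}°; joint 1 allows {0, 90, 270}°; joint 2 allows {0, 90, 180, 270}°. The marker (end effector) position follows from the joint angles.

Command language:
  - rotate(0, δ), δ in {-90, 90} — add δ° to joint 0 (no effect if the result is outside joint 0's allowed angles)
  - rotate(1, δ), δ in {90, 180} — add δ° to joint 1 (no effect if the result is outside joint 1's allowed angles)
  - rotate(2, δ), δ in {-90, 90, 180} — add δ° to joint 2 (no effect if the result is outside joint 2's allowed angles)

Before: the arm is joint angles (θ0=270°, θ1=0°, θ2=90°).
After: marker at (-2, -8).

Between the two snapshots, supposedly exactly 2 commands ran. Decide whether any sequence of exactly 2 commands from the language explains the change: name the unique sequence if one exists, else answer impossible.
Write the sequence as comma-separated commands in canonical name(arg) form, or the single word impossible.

rotate(1, 90), rotate(1, 180)

key: running rotate(1, 180) before rotate(1, 90) would end elsewhere — order is forced
initial: joint angles (θ0=270°, θ1=0°, θ2=90°)
[1] after rotate(1, 90): joint angles (θ0=270°, θ1=90°, θ2=90°)
[2] after rotate(1, 180): joint angles (θ0=270°, θ1=270°, θ2=90°)
no rival 2-sequence matches.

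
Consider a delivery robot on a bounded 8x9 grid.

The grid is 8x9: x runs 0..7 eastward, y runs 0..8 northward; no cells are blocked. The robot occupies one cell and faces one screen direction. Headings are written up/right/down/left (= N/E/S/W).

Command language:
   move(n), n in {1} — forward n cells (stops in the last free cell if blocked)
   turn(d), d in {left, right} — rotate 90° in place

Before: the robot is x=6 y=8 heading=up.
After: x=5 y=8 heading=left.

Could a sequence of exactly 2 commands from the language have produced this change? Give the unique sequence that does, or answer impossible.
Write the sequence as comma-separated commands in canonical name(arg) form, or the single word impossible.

key: position moved to (5,8) AND the heading swung to W — translation plus rotation needed
initial: x=6 y=8 heading=up
step 1 (turn(left)): x=6 y=8 heading=left
step 2 (move(1)): x=5 y=8 heading=left
no rival 2-sequence matches.

turn(left), move(1)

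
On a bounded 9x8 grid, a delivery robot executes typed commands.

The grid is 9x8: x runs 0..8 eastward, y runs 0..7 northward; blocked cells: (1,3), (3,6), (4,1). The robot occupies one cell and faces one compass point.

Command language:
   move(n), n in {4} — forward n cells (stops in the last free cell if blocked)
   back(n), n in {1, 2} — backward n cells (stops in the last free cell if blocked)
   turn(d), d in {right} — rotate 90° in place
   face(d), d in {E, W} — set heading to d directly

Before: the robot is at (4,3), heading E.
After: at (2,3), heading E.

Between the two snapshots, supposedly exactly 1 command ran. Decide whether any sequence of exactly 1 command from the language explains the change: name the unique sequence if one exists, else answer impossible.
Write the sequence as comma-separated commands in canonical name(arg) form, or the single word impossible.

back(2)

key: heading stays E — the single command does not turn
begin: at (4,3), heading E
1. back(2) → at (2,3), heading E
no rival 1-sequence matches.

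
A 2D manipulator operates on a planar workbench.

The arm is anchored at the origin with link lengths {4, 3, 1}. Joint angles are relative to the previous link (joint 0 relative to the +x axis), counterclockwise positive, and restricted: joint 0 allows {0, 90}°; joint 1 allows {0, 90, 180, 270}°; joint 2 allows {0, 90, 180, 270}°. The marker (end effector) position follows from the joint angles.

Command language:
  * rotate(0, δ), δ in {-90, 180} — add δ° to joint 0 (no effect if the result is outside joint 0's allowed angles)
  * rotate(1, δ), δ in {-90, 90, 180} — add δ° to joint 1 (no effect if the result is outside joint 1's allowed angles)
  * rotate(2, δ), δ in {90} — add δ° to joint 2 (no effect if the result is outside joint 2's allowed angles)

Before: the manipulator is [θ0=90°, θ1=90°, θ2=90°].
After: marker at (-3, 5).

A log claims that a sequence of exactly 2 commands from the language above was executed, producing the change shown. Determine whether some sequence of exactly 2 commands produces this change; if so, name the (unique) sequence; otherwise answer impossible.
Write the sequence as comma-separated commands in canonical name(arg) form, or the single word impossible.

initial: [θ0=90°, θ1=90°, θ2=90°]
1. rotate(2, 90) → [θ0=90°, θ1=90°, θ2=180°]
2. rotate(2, 90) → [θ0=90°, θ1=90°, θ2=270°]
uniquely the one of 36 2-step routes that fits.

rotate(2, 90), rotate(2, 90)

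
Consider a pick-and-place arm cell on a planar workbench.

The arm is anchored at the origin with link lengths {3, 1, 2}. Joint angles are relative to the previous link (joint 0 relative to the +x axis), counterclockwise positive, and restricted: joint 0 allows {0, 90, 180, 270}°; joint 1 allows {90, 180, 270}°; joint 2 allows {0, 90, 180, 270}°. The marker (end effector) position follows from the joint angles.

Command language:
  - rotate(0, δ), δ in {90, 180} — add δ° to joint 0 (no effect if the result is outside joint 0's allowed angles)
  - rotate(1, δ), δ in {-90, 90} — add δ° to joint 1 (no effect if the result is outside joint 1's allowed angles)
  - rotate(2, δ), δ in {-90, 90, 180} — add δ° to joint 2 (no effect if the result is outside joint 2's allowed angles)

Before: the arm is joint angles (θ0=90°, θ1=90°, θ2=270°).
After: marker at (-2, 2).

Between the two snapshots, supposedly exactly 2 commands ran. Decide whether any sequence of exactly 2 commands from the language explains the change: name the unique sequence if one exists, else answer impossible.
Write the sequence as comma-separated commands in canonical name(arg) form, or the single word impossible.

key: running rotate(1, 90) before rotate(1, -90) would end elsewhere — order is forced
begin: joint angles (θ0=90°, θ1=90°, θ2=270°)
[1] after rotate(1, -90): joint angles (θ0=90°, θ1=90°, θ2=270°)
[2] after rotate(1, 90): joint angles (θ0=90°, θ1=180°, θ2=270°)
uniquely the one of 49 2-step routes that fits.

rotate(1, -90), rotate(1, 90)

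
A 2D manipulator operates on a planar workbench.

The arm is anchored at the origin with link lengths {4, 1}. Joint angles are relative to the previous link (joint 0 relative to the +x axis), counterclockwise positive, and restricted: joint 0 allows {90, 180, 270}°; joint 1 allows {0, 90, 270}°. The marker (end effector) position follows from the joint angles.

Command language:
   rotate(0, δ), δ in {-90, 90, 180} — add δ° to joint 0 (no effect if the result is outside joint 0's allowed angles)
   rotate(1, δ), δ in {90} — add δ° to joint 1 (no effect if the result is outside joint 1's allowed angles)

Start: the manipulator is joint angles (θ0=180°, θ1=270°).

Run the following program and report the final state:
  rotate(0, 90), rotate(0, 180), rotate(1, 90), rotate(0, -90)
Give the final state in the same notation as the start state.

joint angles (θ0=90°, θ1=0°)

from: joint angles (θ0=180°, θ1=270°)
1. rotate(0, 90) → joint angles (θ0=270°, θ1=270°)
2. rotate(0, 180) → joint angles (θ0=90°, θ1=270°)
3. rotate(1, 90) → joint angles (θ0=90°, θ1=0°)
4. rotate(0, -90) → joint angles (θ0=90°, θ1=0°)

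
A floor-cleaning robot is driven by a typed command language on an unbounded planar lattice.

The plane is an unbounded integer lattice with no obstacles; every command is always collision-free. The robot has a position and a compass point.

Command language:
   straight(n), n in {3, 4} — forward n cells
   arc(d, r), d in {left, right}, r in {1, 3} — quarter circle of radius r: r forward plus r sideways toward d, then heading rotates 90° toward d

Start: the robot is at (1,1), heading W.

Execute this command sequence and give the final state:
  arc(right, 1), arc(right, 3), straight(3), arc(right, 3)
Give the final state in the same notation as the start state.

begin: at (1,1), heading W
[1] after arc(right, 1): at (0,2), heading N
[2] after arc(right, 3): at (3,5), heading E
[3] after straight(3): at (6,5), heading E
[4] after arc(right, 3): at (9,2), heading S

at (9,2), heading S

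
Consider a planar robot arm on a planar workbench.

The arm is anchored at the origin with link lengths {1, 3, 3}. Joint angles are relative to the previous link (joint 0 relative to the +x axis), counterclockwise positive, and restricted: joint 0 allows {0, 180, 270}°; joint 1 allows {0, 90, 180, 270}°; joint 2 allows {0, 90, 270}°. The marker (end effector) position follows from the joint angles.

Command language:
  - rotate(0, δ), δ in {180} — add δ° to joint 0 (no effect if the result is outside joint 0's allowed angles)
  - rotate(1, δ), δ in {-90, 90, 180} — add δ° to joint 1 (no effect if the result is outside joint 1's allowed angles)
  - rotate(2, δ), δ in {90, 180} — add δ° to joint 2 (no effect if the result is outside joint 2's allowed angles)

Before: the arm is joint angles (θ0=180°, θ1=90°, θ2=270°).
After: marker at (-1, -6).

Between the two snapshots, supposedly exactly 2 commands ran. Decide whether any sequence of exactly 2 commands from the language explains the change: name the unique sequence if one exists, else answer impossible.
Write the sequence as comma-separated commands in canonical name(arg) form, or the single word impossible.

key: order matters: swapping rotate(2, 90) and rotate(2, 180) lands elsewhere
from: joint angles (θ0=180°, θ1=90°, θ2=270°)
t=1 rotate(2, 90) ⇒ joint angles (θ0=180°, θ1=90°, θ2=0°)
t=2 rotate(2, 180) ⇒ joint angles (θ0=180°, θ1=90°, θ2=0°)
no other 2-command option fits: unique.

rotate(2, 90), rotate(2, 180)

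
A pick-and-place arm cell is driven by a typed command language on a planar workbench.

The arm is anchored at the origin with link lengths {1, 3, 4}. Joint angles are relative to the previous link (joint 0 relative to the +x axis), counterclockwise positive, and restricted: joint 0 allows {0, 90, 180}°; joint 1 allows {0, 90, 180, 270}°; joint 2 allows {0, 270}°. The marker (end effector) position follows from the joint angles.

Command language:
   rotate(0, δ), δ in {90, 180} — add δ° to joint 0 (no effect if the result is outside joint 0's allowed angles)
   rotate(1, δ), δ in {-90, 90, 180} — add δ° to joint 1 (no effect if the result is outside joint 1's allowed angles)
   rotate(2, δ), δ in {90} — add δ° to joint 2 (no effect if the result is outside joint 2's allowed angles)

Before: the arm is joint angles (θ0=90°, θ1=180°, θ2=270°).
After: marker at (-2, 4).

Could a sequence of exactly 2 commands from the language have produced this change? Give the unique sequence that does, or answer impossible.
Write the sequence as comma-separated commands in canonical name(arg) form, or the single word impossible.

rotate(0, 90), rotate(0, 180)

key: order matters: swapping rotate(0, 90) and rotate(0, 180) lands elsewhere
begin: joint angles (θ0=90°, θ1=180°, θ2=270°)
t=1 rotate(0, 90) ⇒ joint angles (θ0=180°, θ1=180°, θ2=270°)
t=2 rotate(0, 180) ⇒ joint angles (θ0=0°, θ1=180°, θ2=270°)
uniquely the one of 36 2-step routes that fits.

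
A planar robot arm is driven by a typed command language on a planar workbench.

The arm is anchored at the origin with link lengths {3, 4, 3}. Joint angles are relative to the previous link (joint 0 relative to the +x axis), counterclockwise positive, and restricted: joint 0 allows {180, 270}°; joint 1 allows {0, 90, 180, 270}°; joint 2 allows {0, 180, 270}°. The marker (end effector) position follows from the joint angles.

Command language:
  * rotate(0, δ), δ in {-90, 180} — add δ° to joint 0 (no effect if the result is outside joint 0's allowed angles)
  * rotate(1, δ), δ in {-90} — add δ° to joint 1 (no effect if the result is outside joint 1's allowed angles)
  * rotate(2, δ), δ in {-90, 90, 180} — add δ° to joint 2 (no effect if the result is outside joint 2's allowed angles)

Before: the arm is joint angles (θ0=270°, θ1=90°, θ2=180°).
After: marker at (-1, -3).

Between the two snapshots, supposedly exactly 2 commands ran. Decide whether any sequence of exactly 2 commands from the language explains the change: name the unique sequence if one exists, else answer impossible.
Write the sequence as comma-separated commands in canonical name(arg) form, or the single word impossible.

rotate(1, -90), rotate(1, -90)

initial: joint angles (θ0=270°, θ1=90°, θ2=180°)
t=1 rotate(1, -90) ⇒ joint angles (θ0=270°, θ1=0°, θ2=180°)
t=2 rotate(1, -90) ⇒ joint angles (θ0=270°, θ1=270°, θ2=180°)
all 36 alternatives checked — unique.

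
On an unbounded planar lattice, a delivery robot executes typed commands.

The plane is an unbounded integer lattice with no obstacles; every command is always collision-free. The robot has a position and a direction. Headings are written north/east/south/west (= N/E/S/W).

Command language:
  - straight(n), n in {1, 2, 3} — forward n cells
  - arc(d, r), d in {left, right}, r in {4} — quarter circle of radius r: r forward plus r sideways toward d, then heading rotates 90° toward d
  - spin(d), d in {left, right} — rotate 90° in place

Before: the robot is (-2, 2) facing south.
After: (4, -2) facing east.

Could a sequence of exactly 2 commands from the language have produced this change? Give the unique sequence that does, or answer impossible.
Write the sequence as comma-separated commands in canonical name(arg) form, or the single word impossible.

key: cell and facing (now E) both changed — the 2 commands mix motion and turning
start: (-2, 2) facing south
1. arc(left, 4) → (2, -2) facing east
2. straight(2) → (4, -2) facing east
all 49 alternatives checked — unique.

arc(left, 4), straight(2)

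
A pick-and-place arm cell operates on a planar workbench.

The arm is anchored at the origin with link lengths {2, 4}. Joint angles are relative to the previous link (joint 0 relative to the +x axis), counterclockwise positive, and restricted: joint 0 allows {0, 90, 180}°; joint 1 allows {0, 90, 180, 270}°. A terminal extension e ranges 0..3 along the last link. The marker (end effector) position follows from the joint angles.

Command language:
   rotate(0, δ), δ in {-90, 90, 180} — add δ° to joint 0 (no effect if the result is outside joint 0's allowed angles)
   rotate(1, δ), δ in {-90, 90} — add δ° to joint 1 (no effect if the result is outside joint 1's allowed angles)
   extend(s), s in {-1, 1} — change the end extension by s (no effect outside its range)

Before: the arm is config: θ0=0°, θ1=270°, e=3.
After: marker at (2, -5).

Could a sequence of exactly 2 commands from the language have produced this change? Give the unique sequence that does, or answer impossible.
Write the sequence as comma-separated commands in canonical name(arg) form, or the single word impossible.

extend(-1), extend(-1)

start: config: θ0=0°, θ1=270°, e=3
1. extend(-1) → config: θ0=0°, θ1=270°, e=2
2. extend(-1) → config: θ0=0°, θ1=270°, e=1
uniquely the one of 49 2-step routes that fits.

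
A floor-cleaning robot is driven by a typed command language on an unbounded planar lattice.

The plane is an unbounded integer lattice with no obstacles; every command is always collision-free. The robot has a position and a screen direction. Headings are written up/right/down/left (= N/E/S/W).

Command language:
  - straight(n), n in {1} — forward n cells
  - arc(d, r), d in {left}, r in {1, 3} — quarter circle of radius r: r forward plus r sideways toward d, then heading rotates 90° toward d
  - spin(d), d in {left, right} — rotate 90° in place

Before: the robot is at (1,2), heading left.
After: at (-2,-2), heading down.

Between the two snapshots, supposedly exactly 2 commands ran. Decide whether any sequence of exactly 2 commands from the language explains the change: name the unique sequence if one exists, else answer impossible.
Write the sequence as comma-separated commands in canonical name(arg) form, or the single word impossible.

key: running straight(1) before arc(left, 3) would end elsewhere — order is forced
begin: at (1,2), heading left
[1] after arc(left, 3): at (-2,-1), heading down
[2] after straight(1): at (-2,-2), heading down
no other 2-command option fits: unique.

arc(left, 3), straight(1)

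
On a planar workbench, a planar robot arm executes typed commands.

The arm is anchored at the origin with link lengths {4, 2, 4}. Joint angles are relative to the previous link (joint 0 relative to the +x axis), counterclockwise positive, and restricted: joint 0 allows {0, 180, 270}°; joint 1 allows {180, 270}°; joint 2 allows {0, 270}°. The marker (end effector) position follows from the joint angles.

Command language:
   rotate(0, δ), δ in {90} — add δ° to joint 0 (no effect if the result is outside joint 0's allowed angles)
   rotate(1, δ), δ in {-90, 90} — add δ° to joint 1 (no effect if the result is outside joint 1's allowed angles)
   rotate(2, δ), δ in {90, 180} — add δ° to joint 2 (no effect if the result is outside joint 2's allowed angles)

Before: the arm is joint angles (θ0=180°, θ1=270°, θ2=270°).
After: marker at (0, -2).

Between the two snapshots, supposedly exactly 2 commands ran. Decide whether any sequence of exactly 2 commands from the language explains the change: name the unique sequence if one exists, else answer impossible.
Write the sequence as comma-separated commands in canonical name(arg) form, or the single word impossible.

rotate(0, 90), rotate(0, 90)

start: joint angles (θ0=180°, θ1=270°, θ2=270°)
t=1 rotate(0, 90) ⇒ joint angles (θ0=270°, θ1=270°, θ2=270°)
t=2 rotate(0, 90) ⇒ joint angles (θ0=0°, θ1=270°, θ2=270°)
all 25 alternatives checked — unique.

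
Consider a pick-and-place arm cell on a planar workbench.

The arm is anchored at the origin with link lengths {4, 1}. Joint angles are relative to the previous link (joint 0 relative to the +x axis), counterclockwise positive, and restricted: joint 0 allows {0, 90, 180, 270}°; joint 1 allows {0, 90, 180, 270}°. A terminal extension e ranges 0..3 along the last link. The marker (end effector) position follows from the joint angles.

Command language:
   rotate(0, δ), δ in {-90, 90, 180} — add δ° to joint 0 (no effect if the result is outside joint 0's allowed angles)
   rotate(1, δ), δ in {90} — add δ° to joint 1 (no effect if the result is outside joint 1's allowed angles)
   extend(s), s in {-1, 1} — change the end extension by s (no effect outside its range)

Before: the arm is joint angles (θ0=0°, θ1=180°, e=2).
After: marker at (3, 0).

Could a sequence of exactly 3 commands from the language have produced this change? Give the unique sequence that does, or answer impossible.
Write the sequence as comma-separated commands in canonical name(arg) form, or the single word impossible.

extend(-1), extend(-1), extend(-1)

start: joint angles (θ0=0°, θ1=180°, e=2)
1. extend(-1) → joint angles (θ0=0°, θ1=180°, e=1)
2. extend(-1) → joint angles (θ0=0°, θ1=180°, e=0)
3. extend(-1) → joint angles (θ0=0°, θ1=180°, e=0)
no other 3-command option fits: unique.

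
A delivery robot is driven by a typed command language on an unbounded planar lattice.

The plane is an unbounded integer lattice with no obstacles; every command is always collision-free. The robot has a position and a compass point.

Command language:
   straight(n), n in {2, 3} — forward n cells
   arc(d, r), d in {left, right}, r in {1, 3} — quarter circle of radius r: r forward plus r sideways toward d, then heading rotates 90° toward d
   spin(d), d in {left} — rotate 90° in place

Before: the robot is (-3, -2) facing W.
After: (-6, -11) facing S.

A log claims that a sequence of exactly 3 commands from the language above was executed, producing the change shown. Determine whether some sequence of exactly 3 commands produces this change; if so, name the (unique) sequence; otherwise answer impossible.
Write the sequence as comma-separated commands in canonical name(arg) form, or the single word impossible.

arc(left, 3), straight(3), straight(3)

key: order matters: swapping arc(left, 3) and straight(3) lands elsewhere
t0: (-3, -2) facing W
t=1 arc(left, 3) ⇒ (-6, -5) facing S
t=2 straight(3) ⇒ (-6, -8) facing S
t=3 straight(3) ⇒ (-6, -11) facing S
uniquely the one of 343 3-step routes that fits.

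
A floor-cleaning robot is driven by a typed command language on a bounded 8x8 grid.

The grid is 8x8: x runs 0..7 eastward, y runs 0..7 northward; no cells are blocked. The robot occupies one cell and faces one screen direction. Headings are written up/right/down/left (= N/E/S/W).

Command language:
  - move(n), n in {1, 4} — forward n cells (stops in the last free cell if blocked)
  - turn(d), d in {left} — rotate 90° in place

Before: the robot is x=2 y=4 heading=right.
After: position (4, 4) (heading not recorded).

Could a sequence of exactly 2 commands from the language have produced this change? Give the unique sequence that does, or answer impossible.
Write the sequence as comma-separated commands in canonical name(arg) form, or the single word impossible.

move(1), move(1)

t0: x=2 y=4 heading=right
[1] after move(1): x=3 y=4 heading=right
[2] after move(1): x=4 y=4 heading=right
no rival 2-sequence matches.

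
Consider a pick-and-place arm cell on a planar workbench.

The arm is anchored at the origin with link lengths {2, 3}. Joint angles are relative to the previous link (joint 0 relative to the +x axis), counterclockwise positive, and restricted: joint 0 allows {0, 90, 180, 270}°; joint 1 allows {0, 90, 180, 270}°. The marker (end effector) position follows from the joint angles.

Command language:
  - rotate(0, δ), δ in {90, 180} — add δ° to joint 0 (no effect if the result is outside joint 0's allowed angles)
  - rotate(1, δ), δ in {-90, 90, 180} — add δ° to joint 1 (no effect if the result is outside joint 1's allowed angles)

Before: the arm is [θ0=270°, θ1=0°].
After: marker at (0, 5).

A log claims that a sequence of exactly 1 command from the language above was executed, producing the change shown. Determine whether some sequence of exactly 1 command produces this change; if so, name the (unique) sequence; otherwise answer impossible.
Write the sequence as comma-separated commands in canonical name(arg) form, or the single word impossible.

rotate(0, 180)

t0: [θ0=270°, θ1=0°]
t=1 rotate(0, 180) ⇒ [θ0=90°, θ1=0°]
no other 1-command option fits: unique.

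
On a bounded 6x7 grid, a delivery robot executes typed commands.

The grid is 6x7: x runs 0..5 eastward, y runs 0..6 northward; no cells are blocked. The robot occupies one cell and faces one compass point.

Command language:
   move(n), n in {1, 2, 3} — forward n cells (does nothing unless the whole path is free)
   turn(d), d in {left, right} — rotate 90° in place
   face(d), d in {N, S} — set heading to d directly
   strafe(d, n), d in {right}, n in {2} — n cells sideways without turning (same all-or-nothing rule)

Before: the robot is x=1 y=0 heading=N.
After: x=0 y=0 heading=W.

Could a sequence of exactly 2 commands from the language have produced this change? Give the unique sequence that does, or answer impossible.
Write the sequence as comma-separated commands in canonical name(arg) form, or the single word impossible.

key: running move(1) before turn(left) would end elsewhere — order is forced
start: x=1 y=0 heading=N
step 1 (turn(left)): x=1 y=0 heading=W
step 2 (move(1)): x=0 y=0 heading=W
no other 2-command option fits: unique.

turn(left), move(1)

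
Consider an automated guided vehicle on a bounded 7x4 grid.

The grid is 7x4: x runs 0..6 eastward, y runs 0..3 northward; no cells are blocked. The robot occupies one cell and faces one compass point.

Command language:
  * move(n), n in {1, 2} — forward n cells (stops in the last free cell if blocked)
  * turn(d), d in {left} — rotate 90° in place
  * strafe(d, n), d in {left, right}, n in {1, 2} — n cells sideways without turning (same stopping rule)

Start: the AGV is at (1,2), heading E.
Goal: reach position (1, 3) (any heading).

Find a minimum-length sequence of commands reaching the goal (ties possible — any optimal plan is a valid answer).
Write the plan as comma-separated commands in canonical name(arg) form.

strafe(left, 2)

start: at (1,2), heading E
1. strafe(left, 2) → at (1,3), heading E
no 0-step plan works, so 1 is optimal.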